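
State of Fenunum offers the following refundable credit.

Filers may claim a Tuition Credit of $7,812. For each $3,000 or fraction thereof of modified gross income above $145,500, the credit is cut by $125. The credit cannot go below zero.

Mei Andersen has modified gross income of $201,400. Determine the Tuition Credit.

Tuition Credit: income exceeds $145,500 by $55,900, which is 19 full-or-partial $3,000 increments; reduction = 19 × $125 = $2,375, leaving $5,437.

$5,437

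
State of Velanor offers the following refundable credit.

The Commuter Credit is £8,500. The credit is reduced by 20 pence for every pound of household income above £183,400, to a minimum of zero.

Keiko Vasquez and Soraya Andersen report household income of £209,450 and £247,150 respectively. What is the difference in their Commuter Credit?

£3,290

Keiko (£209,450): Commuter Credit: 20% of the £26,050 excess over £183,400 is £5,210; credit = £8,500 − £5,210 = £3,290.
Soraya (£247,150): Commuter Credit: 20% of the £63,750 excess over £183,400 is £12,750 ≥ base, so the credit is £0.
Difference: |£3,290 − £0| = £3,290.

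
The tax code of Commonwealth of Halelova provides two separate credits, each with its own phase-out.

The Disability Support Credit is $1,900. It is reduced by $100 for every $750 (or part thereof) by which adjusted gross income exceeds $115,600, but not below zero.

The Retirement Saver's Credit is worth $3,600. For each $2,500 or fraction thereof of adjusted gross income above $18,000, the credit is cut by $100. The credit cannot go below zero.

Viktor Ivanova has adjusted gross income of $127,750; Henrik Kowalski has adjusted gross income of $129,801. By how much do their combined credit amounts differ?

Viktor ($127,750): Disability Support Credit: income exceeds $115,600 by $12,150, which is 17 full-or-partial $750 increments; reduction = 17 × $100 = $1,700, leaving $200. Retirement Saver's Credit: income exceeds $18,000 by $109,750 → 44 increments × $100 = $4,400 ≥ base, so the credit is $0. total $200 + $0 = $200
Henrik ($129,801): Disability Support Credit: income exceeds $115,600 by $14,201 → 19 increments × $100 = $1,900 ≥ base, so the credit is $0. Retirement Saver's Credit: income exceeds $18,000 by $111,801 → 45 increments × $100 = $4,500 ≥ base, so the credit is $0. total $0 + $0 = $0
Difference: |$200 − $0| = $200.

$200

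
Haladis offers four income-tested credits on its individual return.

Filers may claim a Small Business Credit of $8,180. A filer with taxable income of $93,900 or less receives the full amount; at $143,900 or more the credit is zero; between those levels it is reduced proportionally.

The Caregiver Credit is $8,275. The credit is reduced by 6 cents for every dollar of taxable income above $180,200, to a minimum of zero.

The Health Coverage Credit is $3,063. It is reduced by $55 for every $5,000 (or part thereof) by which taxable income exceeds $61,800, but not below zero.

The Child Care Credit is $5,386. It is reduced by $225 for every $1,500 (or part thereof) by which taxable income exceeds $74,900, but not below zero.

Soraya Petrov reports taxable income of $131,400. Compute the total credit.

$12,613

Small Business Credit: $131,400 is $37,500 into a $50,000 phase-out range, leaving 12,500/50,000 of the credit: $8,180 × 12,500/50,000 = $2,045.
Caregiver Credit: $131,400 is at or below the $180,200 threshold, so the full $8,275 applies.
Health Coverage Credit: income exceeds $61,800 by $69,600, which is 14 full-or-partial $5,000 increments; reduction = 14 × $55 = $770, leaving $2,293.
Child Care Credit: income exceeds $74,900 by $56,500 → 38 increments × $225 = $8,550 ≥ base, so the credit is $0.
Total: $2,045 + $8,275 + $2,293 + $0 = $12,613.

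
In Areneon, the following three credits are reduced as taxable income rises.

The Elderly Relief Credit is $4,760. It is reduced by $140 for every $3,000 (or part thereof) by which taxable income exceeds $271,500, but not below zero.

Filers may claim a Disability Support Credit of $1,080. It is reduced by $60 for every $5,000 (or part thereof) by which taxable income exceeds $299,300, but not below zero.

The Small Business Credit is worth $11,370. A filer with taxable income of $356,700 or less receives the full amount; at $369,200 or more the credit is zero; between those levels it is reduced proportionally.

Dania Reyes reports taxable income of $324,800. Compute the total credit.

$14,330

Elderly Relief Credit: income exceeds $271,500 by $53,300, which is 18 full-or-partial $3,000 increments; reduction = 18 × $140 = $2,520, leaving $2,240.
Disability Support Credit: income exceeds $299,300 by $25,500, which is 6 full-or-partial $5,000 increments; reduction = 6 × $60 = $360, leaving $720.
Small Business Credit: $324,800 is at or below the $356,700 threshold, so the full $11,370 applies.
Total: $2,240 + $720 + $11,370 = $14,330.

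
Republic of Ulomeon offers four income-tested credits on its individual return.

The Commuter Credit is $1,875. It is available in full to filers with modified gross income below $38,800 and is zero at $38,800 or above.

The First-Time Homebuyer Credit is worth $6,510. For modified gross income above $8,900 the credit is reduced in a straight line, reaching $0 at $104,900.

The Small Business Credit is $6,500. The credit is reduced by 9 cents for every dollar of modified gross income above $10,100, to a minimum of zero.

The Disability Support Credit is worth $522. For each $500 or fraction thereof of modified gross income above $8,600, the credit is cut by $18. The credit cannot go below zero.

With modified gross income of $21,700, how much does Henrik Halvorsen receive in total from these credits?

Commuter Credit: $21,700 is below the $38,800 cutoff, so the full $1,875 applies.
First-Time Homebuyer Credit: $21,700 is $12,800 into a $96,000 phase-out range, leaving 83,200/96,000 of the credit: $6,510 × 83,200/96,000 = $5,642.
Small Business Credit: 9% of the $11,600 excess over $10,100 is $1,044; credit = $6,500 − $1,044 = $5,456.
Disability Support Credit: income exceeds $8,600 by $13,100, which is 27 full-or-partial $500 increments; reduction = 27 × $18 = $486, leaving $36.
Total: $1,875 + $5,642 + $5,456 + $36 = $13,009.

$13,009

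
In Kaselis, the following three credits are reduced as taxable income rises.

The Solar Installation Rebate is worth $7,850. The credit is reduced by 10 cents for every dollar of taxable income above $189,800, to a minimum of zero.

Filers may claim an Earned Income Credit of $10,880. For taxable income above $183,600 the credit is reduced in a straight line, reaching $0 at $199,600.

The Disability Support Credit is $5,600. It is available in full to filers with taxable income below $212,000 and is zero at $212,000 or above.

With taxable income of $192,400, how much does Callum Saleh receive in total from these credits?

Solar Installation Rebate: 10% of the $2,600 excess over $189,800 is $260; credit = $7,850 − $260 = $7,590.
Earned Income Credit: $192,400 is $8,800 into a $16,000 phase-out range, leaving 7,200/16,000 of the credit: $10,880 × 7,200/16,000 = $4,896.
Disability Support Credit: $192,400 is below the $212,000 cutoff, so the full $5,600 applies.
Total: $7,590 + $4,896 + $5,600 = $18,086.

$18,086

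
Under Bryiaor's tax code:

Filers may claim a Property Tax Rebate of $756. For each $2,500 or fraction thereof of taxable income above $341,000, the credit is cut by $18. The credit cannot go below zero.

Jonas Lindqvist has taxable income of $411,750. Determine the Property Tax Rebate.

$234

Property Tax Rebate: income exceeds $341,000 by $70,750, which is 29 full-or-partial $2,500 increments; reduction = 29 × $18 = $522, leaving $234.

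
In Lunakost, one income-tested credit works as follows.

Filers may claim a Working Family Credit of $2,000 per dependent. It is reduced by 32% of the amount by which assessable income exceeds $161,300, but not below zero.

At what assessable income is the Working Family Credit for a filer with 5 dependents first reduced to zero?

Full credit = 5 × $2,000 = $10,000.
The credit falls by 32% of each dollar above $161,300, so it reaches zero when the excess is $10,000 / 32% = $31,250: income = $161,300 + $31,250 = $192,550.

$192,550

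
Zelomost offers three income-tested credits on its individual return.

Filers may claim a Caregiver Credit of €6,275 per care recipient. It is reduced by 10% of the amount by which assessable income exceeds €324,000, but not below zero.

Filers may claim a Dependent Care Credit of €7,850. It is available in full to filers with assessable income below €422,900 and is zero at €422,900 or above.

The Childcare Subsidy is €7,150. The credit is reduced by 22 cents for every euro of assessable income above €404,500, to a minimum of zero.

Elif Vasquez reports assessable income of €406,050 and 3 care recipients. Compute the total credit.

€25,279

Caregiver Credit: base = 3 × €6,275 = €18,825. 10% of the €82,050 excess over €324,000 is €8,205; credit = €18,825 − €8,205 = €10,620.
Dependent Care Credit: €406,050 is below the €422,900 cutoff, so the full €7,850 applies.
Childcare Subsidy: 22% of the €1,550 excess over €404,500 is €341; credit = €7,150 − €341 = €6,809.
Total: €10,620 + €7,850 + €6,809 = €25,279.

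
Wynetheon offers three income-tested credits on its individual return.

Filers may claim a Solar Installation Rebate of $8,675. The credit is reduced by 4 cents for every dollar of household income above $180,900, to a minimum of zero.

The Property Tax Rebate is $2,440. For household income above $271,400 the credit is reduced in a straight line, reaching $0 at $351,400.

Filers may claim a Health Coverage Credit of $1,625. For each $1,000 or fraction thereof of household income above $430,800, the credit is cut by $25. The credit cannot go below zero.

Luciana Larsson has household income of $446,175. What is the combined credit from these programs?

Solar Installation Rebate: 4% of the $265,275 excess over $180,900 is $10,611 ≥ base, so the credit is $0.
Property Tax Rebate: $446,175 is at or above $351,400, so the credit is $0.
Health Coverage Credit: income exceeds $430,800 by $15,375, which is 16 full-or-partial $1,000 increments; reduction = 16 × $25 = $400, leaving $1,225.
Total: $0 + $0 + $1,225 = $1,225.

$1,225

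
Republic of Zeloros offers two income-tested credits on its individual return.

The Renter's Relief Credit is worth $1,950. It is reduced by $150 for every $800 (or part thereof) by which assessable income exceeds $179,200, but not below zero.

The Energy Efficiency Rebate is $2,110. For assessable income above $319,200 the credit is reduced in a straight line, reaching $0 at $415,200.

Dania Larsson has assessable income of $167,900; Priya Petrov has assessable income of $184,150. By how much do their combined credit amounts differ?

Dania ($167,900): Renter's Relief Credit: $167,900 is at or below the $179,200 threshold, so the full $1,950 applies. Energy Efficiency Rebate: $167,900 is at or below the $319,200 threshold, so the full $2,110 applies. total $1,950 + $2,110 = $4,060
Priya ($184,150): Renter's Relief Credit: income exceeds $179,200 by $4,950, which is 7 full-or-partial $800 increments; reduction = 7 × $150 = $1,050, leaving $900. Energy Efficiency Rebate: $184,150 is at or below the $319,200 threshold, so the full $2,110 applies. total $900 + $2,110 = $3,010
Difference: |$4,060 − $3,010| = $1,050.

$1,050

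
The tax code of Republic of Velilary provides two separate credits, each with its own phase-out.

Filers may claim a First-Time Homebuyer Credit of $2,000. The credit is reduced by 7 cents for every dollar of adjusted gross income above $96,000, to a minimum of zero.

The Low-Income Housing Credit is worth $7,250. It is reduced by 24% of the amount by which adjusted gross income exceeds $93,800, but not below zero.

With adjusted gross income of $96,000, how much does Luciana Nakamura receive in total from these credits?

$8,722

First-Time Homebuyer Credit: $96,000 is at or below the $96,000 threshold, so the full $2,000 applies.
Low-Income Housing Credit: 24% of the $2,200 excess over $93,800 is $528; credit = $7,250 − $528 = $6,722.
Total: $2,000 + $6,722 = $8,722.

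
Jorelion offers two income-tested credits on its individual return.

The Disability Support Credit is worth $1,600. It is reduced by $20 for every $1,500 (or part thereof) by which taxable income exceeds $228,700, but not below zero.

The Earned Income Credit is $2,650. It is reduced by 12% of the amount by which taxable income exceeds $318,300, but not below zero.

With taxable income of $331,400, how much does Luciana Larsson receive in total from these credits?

$1,298

Disability Support Credit: income exceeds $228,700 by $102,700, which is 69 full-or-partial $1,500 increments; reduction = 69 × $20 = $1,380, leaving $220.
Earned Income Credit: 12% of the $13,100 excess over $318,300 is $1,572; credit = $2,650 − $1,572 = $1,078.
Total: $220 + $1,078 = $1,298.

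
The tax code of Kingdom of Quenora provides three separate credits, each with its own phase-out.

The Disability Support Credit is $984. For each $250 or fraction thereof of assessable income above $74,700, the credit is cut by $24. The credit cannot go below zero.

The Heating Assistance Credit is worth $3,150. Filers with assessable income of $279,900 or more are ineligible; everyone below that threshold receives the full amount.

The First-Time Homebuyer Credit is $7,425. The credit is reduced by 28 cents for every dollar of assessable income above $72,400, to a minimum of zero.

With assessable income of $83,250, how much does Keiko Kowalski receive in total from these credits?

Disability Support Credit: income exceeds $74,700 by $8,550, which is 35 full-or-partial $250 increments; reduction = 35 × $24 = $840, leaving $144.
Heating Assistance Credit: $83,250 is below the $279,900 cutoff, so the full $3,150 applies.
First-Time Homebuyer Credit: 28% of the $10,850 excess over $72,400 is $3,038; credit = $7,425 − $3,038 = $4,387.
Total: $144 + $3,150 + $4,387 = $7,681.

$7,681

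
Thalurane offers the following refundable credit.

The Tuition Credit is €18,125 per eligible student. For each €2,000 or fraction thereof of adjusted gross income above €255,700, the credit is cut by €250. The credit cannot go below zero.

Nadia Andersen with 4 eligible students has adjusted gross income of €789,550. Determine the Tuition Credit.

Tuition Credit: base = 4 × €18,125 = €72,500. income exceeds €255,700 by €533,850, which is 267 full-or-partial €2,000 increments; reduction = 267 × €250 = €66,750, leaving €5,750.

€5,750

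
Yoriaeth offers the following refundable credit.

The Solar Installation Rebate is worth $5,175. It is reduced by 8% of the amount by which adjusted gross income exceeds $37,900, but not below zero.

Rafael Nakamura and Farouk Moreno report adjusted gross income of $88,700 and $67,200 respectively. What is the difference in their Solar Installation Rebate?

Rafael ($88,700): Solar Installation Rebate: 8% of the $50,800 excess over $37,900 is $4,064; credit = $5,175 − $4,064 = $1,111.
Farouk ($67,200): Solar Installation Rebate: 8% of the $29,300 excess over $37,900 is $2,344; credit = $5,175 − $2,344 = $2,831.
Difference: |$1,111 − $2,831| = $1,720.

$1,720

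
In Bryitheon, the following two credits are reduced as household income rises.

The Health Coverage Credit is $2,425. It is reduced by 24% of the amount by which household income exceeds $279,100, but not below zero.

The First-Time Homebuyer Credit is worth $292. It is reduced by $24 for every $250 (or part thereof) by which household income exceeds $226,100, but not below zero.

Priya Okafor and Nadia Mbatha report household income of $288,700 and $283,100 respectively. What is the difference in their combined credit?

$1,344

Priya ($288,700): Health Coverage Credit: 24% of the $9,600 excess over $279,100 is $2,304; credit = $2,425 − $2,304 = $121. First-Time Homebuyer Credit: income exceeds $226,100 by $62,600 → 251 increments × $24 = $6,024 ≥ base, so the credit is $0. total $121 + $0 = $121
Nadia ($283,100): Health Coverage Credit: 24% of the $4,000 excess over $279,100 is $960; credit = $2,425 − $960 = $1,465. First-Time Homebuyer Credit: income exceeds $226,100 by $57,000 → 228 increments × $24 = $5,472 ≥ base, so the credit is $0. total $1,465 + $0 = $1,465
Difference: |$121 − $1,465| = $1,344.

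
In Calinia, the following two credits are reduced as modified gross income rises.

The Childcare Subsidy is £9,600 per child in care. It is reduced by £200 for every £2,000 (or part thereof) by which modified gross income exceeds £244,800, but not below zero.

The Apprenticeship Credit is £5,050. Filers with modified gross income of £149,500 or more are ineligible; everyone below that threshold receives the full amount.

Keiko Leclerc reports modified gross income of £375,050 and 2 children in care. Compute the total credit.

£6,000

Childcare Subsidy: base = 2 × £9,600 = £19,200. income exceeds £244,800 by £130,250, which is 66 full-or-partial £2,000 increments; reduction = 66 × £200 = £13,200, leaving £6,000.
Apprenticeship Credit: £375,050 meets or exceeds the £149,500 cutoff, so the credit is £0.
Total: £6,000 + £0 = £6,000.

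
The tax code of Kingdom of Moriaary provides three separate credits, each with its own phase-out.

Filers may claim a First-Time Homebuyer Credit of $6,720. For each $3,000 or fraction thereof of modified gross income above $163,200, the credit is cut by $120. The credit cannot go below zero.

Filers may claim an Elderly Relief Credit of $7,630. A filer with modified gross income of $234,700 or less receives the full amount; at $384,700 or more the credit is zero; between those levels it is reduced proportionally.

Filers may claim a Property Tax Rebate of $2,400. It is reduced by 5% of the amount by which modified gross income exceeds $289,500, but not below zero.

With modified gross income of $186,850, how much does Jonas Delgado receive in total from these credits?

$15,790

First-Time Homebuyer Credit: income exceeds $163,200 by $23,650, which is 8 full-or-partial $3,000 increments; reduction = 8 × $120 = $960, leaving $5,760.
Elderly Relief Credit: $186,850 is at or below the $234,700 threshold, so the full $7,630 applies.
Property Tax Rebate: $186,850 is at or below the $289,500 threshold, so the full $2,400 applies.
Total: $5,760 + $7,630 + $2,400 = $15,790.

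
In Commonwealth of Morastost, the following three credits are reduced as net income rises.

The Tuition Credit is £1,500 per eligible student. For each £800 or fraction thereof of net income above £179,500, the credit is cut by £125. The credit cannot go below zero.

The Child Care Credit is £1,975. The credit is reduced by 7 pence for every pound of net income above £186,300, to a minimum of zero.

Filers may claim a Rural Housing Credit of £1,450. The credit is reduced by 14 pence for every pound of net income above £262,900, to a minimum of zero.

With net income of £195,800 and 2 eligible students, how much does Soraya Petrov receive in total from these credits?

£3,135

Tuition Credit: base = 2 × £1,500 = £3,000. income exceeds £179,500 by £16,300, which is 21 full-or-partial £800 increments; reduction = 21 × £125 = £2,625, leaving £375.
Child Care Credit: 7% of the £9,500 excess over £186,300 is £665; credit = £1,975 − £665 = £1,310.
Rural Housing Credit: £195,800 is at or below the £262,900 threshold, so the full £1,450 applies.
Total: £375 + £1,310 + £1,450 = £3,135.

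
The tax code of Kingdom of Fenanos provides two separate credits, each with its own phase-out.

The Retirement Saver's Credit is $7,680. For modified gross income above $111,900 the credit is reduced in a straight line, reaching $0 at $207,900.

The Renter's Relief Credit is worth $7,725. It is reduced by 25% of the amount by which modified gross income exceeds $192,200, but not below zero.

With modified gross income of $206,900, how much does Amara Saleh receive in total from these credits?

$4,130

Retirement Saver's Credit: $206,900 is $95,000 into a $96,000 phase-out range, leaving 1,000/96,000 of the credit: $7,680 × 1,000/96,000 = $80.
Renter's Relief Credit: 25% of the $14,700 excess over $192,200 is $3,675; credit = $7,725 − $3,675 = $4,050.
Total: $80 + $4,050 = $4,130.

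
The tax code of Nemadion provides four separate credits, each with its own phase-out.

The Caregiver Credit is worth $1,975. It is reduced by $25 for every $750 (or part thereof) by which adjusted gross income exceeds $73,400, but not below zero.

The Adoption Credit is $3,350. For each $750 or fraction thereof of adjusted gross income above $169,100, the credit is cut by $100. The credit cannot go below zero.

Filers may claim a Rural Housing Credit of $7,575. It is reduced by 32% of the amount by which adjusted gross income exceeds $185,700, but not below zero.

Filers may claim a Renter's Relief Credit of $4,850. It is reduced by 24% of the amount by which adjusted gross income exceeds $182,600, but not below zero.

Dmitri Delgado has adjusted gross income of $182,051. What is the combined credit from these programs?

$13,975

Caregiver Credit: income exceeds $73,400 by $108,651 → 145 increments × $25 = $3,625 ≥ base, so the credit is $0.
Adoption Credit: income exceeds $169,100 by $12,951, which is 18 full-or-partial $750 increments; reduction = 18 × $100 = $1,800, leaving $1,550.
Rural Housing Credit: $182,051 is at or below the $185,700 threshold, so the full $7,575 applies.
Renter's Relief Credit: $182,051 is at or below the $182,600 threshold, so the full $4,850 applies.
Total: $0 + $1,550 + $7,575 + $4,850 = $13,975.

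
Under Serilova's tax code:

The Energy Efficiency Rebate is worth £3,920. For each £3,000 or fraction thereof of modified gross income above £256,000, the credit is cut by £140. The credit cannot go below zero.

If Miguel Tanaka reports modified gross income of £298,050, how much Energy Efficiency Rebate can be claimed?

Energy Efficiency Rebate: income exceeds £256,000 by £42,050, which is 15 full-or-partial £3,000 increments; reduction = 15 × £140 = £2,100, leaving £1,820.

£1,820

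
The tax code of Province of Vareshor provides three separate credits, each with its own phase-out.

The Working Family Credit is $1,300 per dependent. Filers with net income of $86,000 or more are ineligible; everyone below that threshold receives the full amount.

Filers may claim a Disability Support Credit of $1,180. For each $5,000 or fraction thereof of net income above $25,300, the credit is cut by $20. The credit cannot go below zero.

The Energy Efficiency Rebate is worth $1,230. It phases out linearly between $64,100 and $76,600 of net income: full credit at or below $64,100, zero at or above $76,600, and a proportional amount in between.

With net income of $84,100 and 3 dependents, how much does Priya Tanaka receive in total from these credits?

Working Family Credit: base = 3 × $1,300 = $3,900. $84,100 is below the $86,000 cutoff, so the full $3,900 applies.
Disability Support Credit: income exceeds $25,300 by $58,800, which is 12 full-or-partial $5,000 increments; reduction = 12 × $20 = $240, leaving $940.
Energy Efficiency Rebate: $84,100 is at or above $76,600, so the credit is $0.
Total: $3,900 + $940 + $0 = $4,840.

$4,840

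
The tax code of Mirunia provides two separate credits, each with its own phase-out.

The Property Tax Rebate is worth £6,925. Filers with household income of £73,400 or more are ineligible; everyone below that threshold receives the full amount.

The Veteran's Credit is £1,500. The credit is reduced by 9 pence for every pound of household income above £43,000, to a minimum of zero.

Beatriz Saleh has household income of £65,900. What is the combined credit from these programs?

Property Tax Rebate: £65,900 is below the £73,400 cutoff, so the full £6,925 applies.
Veteran's Credit: 9% of the £22,900 excess over £43,000 is £2,061 ≥ base, so the credit is £0.
Total: £6,925 + £0 = £6,925.

£6,925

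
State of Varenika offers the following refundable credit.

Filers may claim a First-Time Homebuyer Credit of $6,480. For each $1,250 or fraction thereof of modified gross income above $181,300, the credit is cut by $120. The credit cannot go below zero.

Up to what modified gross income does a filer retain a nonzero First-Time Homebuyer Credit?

$247,550

After 53 increments the reduction is 53 × $120 = $6,360, leaving $120; one more increment wipes it out. Increment 53 ends at excess 53 × $1,250 = $66,250, so the highest qualifying income is $181,300 + $66,250 = $247,550.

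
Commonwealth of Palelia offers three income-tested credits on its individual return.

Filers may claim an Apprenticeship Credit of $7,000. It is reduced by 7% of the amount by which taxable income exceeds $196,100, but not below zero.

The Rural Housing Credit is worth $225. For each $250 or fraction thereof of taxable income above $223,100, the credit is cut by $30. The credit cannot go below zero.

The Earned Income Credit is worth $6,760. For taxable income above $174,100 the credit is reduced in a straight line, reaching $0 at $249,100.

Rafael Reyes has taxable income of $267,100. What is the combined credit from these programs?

Apprenticeship Credit: 7% of the $71,000 excess over $196,100 is $4,970; credit = $7,000 − $4,970 = $2,030.
Rural Housing Credit: income exceeds $223,100 by $44,000 → 176 increments × $30 = $5,280 ≥ base, so the credit is $0.
Earned Income Credit: $267,100 is at or above $249,100, so the credit is $0.
Total: $2,030 + $0 + $0 = $2,030.

$2,030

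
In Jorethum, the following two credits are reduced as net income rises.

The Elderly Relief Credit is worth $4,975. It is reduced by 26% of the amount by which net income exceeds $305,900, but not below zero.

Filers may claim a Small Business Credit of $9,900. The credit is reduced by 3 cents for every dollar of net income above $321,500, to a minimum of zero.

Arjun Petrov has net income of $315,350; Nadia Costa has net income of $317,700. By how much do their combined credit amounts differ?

$611

Arjun ($315,350): Elderly Relief Credit: 26% of the $9,450 excess over $305,900 is $2,457; credit = $4,975 − $2,457 = $2,518. Small Business Credit: $315,350 is at or below the $321,500 threshold, so the full $9,900 applies. total $2,518 + $9,900 = $12,418
Nadia ($317,700): Elderly Relief Credit: 26% of the $11,800 excess over $305,900 is $3,068; credit = $4,975 − $3,068 = $1,907. Small Business Credit: $317,700 is at or below the $321,500 threshold, so the full $9,900 applies. total $1,907 + $9,900 = $11,807
Difference: |$12,418 − $11,807| = $611.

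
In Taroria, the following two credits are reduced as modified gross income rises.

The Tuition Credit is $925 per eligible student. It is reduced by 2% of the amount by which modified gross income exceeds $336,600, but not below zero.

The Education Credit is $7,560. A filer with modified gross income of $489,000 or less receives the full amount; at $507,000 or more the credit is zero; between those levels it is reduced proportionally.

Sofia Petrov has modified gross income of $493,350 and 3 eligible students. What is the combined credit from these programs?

$5,733

Tuition Credit: base = 3 × $925 = $2,775. 2% of the $156,750 excess over $336,600 is $3,135 ≥ base, so the credit is $0.
Education Credit: $493,350 is $4,350 into a $18,000 phase-out range, leaving 13,650/18,000 of the credit: $7,560 × 13,650/18,000 = $5,733.
Total: $0 + $5,733 = $5,733.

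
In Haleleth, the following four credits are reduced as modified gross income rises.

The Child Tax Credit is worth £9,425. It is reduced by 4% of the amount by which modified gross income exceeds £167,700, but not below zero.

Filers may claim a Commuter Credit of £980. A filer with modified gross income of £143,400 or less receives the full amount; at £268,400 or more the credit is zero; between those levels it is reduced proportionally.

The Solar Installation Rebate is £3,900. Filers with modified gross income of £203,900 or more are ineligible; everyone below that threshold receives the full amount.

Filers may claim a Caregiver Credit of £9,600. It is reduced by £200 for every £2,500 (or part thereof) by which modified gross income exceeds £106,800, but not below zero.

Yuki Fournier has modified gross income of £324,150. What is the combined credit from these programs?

£3,167

Child Tax Credit: 4% of the £156,450 excess over £167,700 is £6,258; credit = £9,425 − £6,258 = £3,167.
Commuter Credit: £324,150 is at or above £268,400, so the credit is £0.
Solar Installation Rebate: £324,150 meets or exceeds the £203,900 cutoff, so the credit is £0.
Caregiver Credit: income exceeds £106,800 by £217,350 → 87 increments × £200 = £17,400 ≥ base, so the credit is £0.
Total: £3,167 + £0 + £0 + £0 = £3,167.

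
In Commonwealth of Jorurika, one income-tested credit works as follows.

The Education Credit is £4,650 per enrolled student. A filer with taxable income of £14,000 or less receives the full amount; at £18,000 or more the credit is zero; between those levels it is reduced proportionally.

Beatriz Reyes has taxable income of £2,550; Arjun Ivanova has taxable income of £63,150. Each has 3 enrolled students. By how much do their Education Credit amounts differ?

£13,950

Beatriz (£2,550): Education Credit: base = 3 × £4,650 = £13,950. £2,550 is at or below the £14,000 threshold, so the full £13,950 applies.
Arjun (£63,150): Education Credit: base = 3 × £4,650 = £13,950. £63,150 is at or above £18,000, so the credit is £0.
Difference: |£13,950 − £0| = £13,950.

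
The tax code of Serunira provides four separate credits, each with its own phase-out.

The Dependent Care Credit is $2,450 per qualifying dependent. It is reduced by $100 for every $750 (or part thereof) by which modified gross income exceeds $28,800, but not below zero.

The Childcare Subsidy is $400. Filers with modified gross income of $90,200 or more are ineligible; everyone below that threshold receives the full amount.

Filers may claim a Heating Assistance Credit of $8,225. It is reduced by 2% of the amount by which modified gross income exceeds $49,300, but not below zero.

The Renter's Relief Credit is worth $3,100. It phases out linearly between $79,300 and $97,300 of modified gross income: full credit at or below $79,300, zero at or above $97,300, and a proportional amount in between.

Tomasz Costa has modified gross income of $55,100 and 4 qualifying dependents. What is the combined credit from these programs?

Dependent Care Credit: base = 4 × $2,450 = $9,800. income exceeds $28,800 by $26,300, which is 36 full-or-partial $750 increments; reduction = 36 × $100 = $3,600, leaving $6,200.
Childcare Subsidy: $55,100 is below the $90,200 cutoff, so the full $400 applies.
Heating Assistance Credit: 2% of the $5,800 excess over $49,300 is $116; credit = $8,225 − $116 = $8,109.
Renter's Relief Credit: $55,100 is at or below the $79,300 threshold, so the full $3,100 applies.
Total: $6,200 + $400 + $8,109 + $3,100 = $17,809.

$17,809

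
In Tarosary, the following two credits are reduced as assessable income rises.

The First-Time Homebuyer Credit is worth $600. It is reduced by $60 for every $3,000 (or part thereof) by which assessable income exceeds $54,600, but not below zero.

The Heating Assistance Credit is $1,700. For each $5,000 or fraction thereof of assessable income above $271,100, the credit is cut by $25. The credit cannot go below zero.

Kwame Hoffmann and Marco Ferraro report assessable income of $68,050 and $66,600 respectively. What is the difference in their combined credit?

$60

Kwame ($68,050): First-Time Homebuyer Credit: income exceeds $54,600 by $13,450, which is 5 full-or-partial $3,000 increments; reduction = 5 × $60 = $300, leaving $300. Heating Assistance Credit: $68,050 is at or below the $271,100 threshold, so the full $1,700 applies. total $300 + $1,700 = $2,000
Marco ($66,600): First-Time Homebuyer Credit: income exceeds $54,600 by $12,000, which is 4 full-or-partial $3,000 increments; reduction = 4 × $60 = $240, leaving $360. Heating Assistance Credit: $66,600 is at or below the $271,100 threshold, so the full $1,700 applies. total $360 + $1,700 = $2,060
Difference: |$2,000 − $2,060| = $60.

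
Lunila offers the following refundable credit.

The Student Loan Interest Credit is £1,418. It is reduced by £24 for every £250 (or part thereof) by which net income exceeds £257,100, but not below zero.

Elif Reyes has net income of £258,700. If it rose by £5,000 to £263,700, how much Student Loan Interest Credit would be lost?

£480

At £258,700 — income exceeds £257,100 by £1,600, which is 7 full-or-partial £250 increments; reduction = 7 × £24 = £168, leaving £1,250.
At £263,700 — income exceeds £257,100 by £6,600, which is 27 full-or-partial £250 increments; reduction = 27 × £24 = £648, leaving £770.
Lost: £1,250 − £770 = £480.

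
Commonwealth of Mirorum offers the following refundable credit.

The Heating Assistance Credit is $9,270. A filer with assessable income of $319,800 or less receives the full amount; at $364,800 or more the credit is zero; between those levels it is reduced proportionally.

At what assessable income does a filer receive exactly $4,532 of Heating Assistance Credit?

$342,800

$4,532 is 4,532/9,270 of the full $9,270, so 4,738/9,270 of the $45,000 range has been used: income = $319,800 + $45,000 × 4,738/9,270 = $342,800.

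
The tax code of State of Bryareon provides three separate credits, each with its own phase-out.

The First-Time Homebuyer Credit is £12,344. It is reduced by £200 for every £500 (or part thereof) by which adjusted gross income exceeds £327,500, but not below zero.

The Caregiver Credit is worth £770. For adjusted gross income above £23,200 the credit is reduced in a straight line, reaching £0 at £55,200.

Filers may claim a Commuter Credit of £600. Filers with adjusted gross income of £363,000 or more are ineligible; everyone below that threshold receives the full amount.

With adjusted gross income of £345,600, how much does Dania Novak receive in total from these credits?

£5,544

First-Time Homebuyer Credit: income exceeds £327,500 by £18,100, which is 37 full-or-partial £500 increments; reduction = 37 × £200 = £7,400, leaving £4,944.
Caregiver Credit: £345,600 is at or above £55,200, so the credit is £0.
Commuter Credit: £345,600 is below the £363,000 cutoff, so the full £600 applies.
Total: £4,944 + £0 + £600 = £5,544.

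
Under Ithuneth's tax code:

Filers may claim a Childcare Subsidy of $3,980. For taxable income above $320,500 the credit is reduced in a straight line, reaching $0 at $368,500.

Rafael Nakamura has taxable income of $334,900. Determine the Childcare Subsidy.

Childcare Subsidy: $334,900 is $14,400 into a $48,000 phase-out range, leaving 33,600/48,000 of the credit: $3,980 × 33,600/48,000 = $2,786.

$2,786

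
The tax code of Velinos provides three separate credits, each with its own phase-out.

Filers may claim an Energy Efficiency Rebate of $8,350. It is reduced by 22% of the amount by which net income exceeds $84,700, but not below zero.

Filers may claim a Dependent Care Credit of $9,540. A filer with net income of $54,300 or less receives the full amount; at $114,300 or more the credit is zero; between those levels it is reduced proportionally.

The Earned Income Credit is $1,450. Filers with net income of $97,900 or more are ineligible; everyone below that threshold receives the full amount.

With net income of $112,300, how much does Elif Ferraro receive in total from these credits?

Energy Efficiency Rebate: 22% of the $27,600 excess over $84,700 is $6,072; credit = $8,350 − $6,072 = $2,278.
Dependent Care Credit: $112,300 is $58,000 into a $60,000 phase-out range, leaving 2,000/60,000 of the credit: $9,540 × 2,000/60,000 = $318.
Earned Income Credit: $112,300 meets or exceeds the $97,900 cutoff, so the credit is $0.
Total: $2,278 + $318 + $0 = $2,596.

$2,596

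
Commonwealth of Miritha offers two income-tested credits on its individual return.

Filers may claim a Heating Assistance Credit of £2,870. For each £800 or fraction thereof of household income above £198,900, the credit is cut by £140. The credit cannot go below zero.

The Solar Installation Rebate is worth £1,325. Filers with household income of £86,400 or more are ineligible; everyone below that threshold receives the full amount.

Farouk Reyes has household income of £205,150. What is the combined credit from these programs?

£1,750

Heating Assistance Credit: income exceeds £198,900 by £6,250, which is 8 full-or-partial £800 increments; reduction = 8 × £140 = £1,120, leaving £1,750.
Solar Installation Rebate: £205,150 meets or exceeds the £86,400 cutoff, so the credit is £0.
Total: £1,750 + £0 = £1,750.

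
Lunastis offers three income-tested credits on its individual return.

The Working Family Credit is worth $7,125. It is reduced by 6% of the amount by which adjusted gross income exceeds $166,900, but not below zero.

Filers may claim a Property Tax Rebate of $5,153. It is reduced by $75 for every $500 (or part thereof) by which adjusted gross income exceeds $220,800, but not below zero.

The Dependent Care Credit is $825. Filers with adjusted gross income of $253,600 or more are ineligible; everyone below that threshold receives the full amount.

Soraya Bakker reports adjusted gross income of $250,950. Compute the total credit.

Working Family Credit: 6% of the $84,050 excess over $166,900 is $5,043; credit = $7,125 − $5,043 = $2,082.
Property Tax Rebate: income exceeds $220,800 by $30,150, which is 61 full-or-partial $500 increments; reduction = 61 × $75 = $4,575, leaving $578.
Dependent Care Credit: $250,950 is below the $253,600 cutoff, so the full $825 applies.
Total: $2,082 + $578 + $825 = $3,485.

$3,485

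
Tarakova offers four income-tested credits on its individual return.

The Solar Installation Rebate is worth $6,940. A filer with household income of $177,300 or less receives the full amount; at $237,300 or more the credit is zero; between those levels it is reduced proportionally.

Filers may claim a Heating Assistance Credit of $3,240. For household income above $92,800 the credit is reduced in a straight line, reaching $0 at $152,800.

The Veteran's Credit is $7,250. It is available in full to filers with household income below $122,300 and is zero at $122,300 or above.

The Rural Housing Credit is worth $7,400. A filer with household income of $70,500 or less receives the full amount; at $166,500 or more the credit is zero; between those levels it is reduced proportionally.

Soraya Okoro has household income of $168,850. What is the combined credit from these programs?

$6,940

Solar Installation Rebate: $168,850 is at or below the $177,300 threshold, so the full $6,940 applies.
Heating Assistance Credit: $168,850 is at or above $152,800, so the credit is $0.
Veteran's Credit: $168,850 meets or exceeds the $122,300 cutoff, so the credit is $0.
Rural Housing Credit: $168,850 is at or above $166,500, so the credit is $0.
Total: $6,940 + $0 + $0 + $0 = $6,940.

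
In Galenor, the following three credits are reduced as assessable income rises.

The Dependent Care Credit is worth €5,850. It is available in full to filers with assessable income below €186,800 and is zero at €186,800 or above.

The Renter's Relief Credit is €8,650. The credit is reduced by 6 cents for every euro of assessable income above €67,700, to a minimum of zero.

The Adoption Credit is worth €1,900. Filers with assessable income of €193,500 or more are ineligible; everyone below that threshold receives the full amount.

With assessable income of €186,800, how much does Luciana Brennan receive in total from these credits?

€3,404

Dependent Care Credit: €186,800 meets or exceeds the €186,800 cutoff, so the credit is €0.
Renter's Relief Credit: 6% of the €119,100 excess over €67,700 is €7,146; credit = €8,650 − €7,146 = €1,504.
Adoption Credit: €186,800 is below the €193,500 cutoff, so the full €1,900 applies.
Total: €0 + €1,504 + €1,900 = €3,404.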